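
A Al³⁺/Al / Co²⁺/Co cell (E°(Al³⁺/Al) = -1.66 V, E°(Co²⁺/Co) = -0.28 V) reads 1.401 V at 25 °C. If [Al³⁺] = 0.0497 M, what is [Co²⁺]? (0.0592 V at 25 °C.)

0.69 M

From the Nernst equation, log Q = n(E° − E)/0.0592 = 6(1.38 − 1.401)/0.0592 = -2.128, so Q = 0.00744.
With Q = [Al³⁺]^2/[Co²⁺]^3 and the known concentrations, [Co²⁺]^3 in the denominator gives [Co²⁺] = 0.69 M.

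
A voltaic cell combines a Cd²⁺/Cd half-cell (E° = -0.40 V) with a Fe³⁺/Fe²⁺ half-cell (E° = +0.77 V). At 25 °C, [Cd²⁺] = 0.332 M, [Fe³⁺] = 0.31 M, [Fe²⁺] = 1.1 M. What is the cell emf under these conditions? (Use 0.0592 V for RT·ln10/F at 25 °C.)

1.15 V

The Fe³⁺/Fe²⁺ couple has the higher reduction potential and acts as the cathode, so E°_cell = +0.77 − (-0.40) = 1.17 V.
Balancing electrons gives n = 2; the reaction quotient is Q = [Cd²⁺]·[Fe²⁺]^2/[Fe³⁺]^2 = 4.18.
At 25 °C, E = E° − (0.0592/n) log Q = 1.17 − (0.0592/2)(0.621) = 1.170 − 0.018 = 1.152 V.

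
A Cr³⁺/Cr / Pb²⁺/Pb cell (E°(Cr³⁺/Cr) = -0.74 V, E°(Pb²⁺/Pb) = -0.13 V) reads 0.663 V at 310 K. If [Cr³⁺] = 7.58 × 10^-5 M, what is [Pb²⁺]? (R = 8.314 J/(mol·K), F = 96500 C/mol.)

0.095 M

From the Nernst equation, ln Q = nF(E° − E)/RT = 6×96500×(0.61 − 0.663)/(8.314×310) = -11.906, so Q = 6.75 × 10^-6.
With Q = [Cr³⁺]^2/[Pb²⁺]^3 and the known concentrations, [Pb²⁺]^3 in the denominator gives [Pb²⁺] = 0.095 M.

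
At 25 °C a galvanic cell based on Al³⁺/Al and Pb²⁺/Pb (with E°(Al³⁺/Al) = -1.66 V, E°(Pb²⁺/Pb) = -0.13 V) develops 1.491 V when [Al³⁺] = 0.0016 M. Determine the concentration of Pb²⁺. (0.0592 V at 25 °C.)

From the Nernst equation, log Q = n(E° − E)/0.0592 = 6(1.53 − 1.491)/0.0592 = 3.953, so Q = 8970.
With Q = [Al³⁺]^2/[Pb²⁺]^3 and the known concentrations, [Pb²⁺]^3 in the denominator gives [Pb²⁺] = 6.6 × 10^-4 M.

6.6 × 10^-4 M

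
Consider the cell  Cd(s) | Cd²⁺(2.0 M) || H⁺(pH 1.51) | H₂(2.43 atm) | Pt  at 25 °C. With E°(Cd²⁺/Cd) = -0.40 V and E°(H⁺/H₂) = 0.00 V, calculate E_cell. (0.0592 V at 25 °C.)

The hydrogen couple is the cathode, so E°_cell = 0.40 V; n = 2.
[H⁺] = 10^(−1.51) = 0.031 M, and Q = [Cd²⁺]·P(H₂) / [H⁺]^2 = 5090.
E = E° − (0.0592/2) log Q = 0.40 − (0.0592/2)(3.707) = 0.290 V.

0.29 V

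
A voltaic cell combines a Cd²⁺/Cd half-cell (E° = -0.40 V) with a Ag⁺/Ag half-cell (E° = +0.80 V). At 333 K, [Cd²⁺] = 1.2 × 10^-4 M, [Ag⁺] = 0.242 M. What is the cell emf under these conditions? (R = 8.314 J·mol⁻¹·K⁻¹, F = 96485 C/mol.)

1.29 V

The Ag⁺/Ag couple has the higher reduction potential and acts as the cathode, so E°_cell = +0.80 − (-0.40) = 1.20 V.
Balancing electrons gives n = 2; the reaction quotient is Q = [Cd²⁺]/[Ag⁺]^2 = 0.00205.
E = E° − (RT/nF) ln Q = 1.20 − (8.314×333)/(2×96485) × (-6.190) = 1.200 + 0.089 = 1.289 V.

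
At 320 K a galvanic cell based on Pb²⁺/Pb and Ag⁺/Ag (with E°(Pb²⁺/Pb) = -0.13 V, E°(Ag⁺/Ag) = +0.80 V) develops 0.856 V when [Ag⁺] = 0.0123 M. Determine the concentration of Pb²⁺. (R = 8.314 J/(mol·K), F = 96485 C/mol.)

From the Nernst equation, ln Q = nF(E° − E)/RT = 2×96485×(0.93 − 0.856)/(8.314×320) = 5.367, so Q = 214.
With Q = [Pb²⁺]/[Ag⁺]^2 and the known concentrations, [Pb²⁺] in the numerator gives [Pb²⁺] = 0.032 M.

0.032 M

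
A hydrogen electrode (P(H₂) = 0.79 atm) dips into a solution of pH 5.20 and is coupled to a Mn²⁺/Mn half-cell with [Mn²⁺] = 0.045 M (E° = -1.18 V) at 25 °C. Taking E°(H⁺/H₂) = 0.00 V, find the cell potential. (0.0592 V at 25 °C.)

0.92 V

The hydrogen couple is the cathode, so E°_cell = 1.18 V; n = 2.
[H⁺] = 10^(−5.20) = 6.3 × 10^-6 M, and Q = [Mn²⁺]·P(H₂) / [H⁺]^2 = 8.93 × 10^8.
E = E° − (0.0592/2) log Q = 1.18 − (0.0592/2)(8.951) = 0.915 V.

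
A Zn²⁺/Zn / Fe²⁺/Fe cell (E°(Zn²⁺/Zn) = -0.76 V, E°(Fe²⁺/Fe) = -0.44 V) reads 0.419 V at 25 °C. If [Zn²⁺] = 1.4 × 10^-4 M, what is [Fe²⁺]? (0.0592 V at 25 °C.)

From the Nernst equation, log Q = n(E° − E)/0.0592 = 2(0.32 − 0.419)/0.0592 = -3.345, so Q = 4.52 × 10^-4.
With Q = [Zn²⁺]/[Fe²⁺] and the known concentrations, [Fe²⁺] in the denominator gives [Fe²⁺] = 0.31 M.

0.31 M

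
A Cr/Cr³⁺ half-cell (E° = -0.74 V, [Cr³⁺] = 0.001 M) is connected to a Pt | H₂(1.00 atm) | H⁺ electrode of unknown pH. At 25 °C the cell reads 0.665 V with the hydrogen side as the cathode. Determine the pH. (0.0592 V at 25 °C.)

E°_cell = 0.74 V and n = 6.
log Q = n(E° − E)/0.0592 = 6×(0.74 − 0.665)/0.0592 = 7.601.
With Q = [Cr³⁺]^2·P(H₂)^3 / [H⁺]^6, solving for [H⁺] gives log[H⁺] = -2.267, so pH = 2.27.

pH = 2.27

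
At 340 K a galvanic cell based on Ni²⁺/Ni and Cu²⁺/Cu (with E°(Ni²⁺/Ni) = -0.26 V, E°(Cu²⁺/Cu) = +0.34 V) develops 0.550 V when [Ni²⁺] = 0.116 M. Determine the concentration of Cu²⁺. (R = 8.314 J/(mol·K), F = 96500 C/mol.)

From the Nernst equation, ln Q = nF(E° − E)/RT = 2×96500×(0.60 − 0.550)/(8.314×340) = 3.414, so Q = 30.4.
With Q = [Ni²⁺]/[Cu²⁺] and the known concentrations, [Cu²⁺] in the denominator gives [Cu²⁺] = 0.0038 M.

0.0038 M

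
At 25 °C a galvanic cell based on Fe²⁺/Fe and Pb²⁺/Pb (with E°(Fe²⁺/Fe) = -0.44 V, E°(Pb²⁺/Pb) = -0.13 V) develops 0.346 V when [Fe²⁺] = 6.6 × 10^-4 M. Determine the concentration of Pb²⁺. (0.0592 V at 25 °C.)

0.011 M

From the Nernst equation, log Q = n(E° − E)/0.0592 = 2(0.31 − 0.346)/0.0592 = -1.216, so Q = 0.0608.
With Q = [Fe²⁺]/[Pb²⁺] and the known concentrations, [Pb²⁺] in the denominator gives [Pb²⁺] = 0.011 M.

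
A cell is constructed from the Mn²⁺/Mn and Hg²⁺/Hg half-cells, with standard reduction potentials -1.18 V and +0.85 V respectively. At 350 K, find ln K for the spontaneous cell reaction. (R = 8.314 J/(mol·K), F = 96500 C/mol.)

E°_cell = +0.85 − (-1.18) = 2.03 V, with n = 2 electrons transferred.
At equilibrium E = 0, so the Nernst equation gives ln K = nFE°/RT = (2)(96500)(2.03)/((8.314)(350)) = 134.64.

ln K = 134.6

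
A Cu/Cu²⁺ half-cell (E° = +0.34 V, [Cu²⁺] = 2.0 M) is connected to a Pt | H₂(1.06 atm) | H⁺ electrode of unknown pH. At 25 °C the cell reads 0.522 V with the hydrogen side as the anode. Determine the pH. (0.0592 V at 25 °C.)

E°_cell = 0.34 V and n = 2.
log Q = n(E° − E)/0.0592 = 2×(0.34 − 0.522)/0.0592 = -6.149.
With Q = [H⁺]^2 / ([Cu²⁺]·P(H₂)), solving for [H⁺] gives log[H⁺] = -2.911, so pH = 2.91.

pH = 2.91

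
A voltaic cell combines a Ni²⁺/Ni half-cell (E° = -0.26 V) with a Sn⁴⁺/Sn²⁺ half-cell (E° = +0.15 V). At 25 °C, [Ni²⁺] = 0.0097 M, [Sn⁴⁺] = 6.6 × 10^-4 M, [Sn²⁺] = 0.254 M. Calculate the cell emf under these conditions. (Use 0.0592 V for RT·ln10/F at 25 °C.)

0.393 V

The Sn⁴⁺/Sn²⁺ couple has the higher reduction potential and acts as the cathode, so E°_cell = +0.15 − (-0.26) = 0.41 V.
Balancing electrons gives n = 2; the reaction quotient is Q = [Ni²⁺]·[Sn²⁺]/[Sn⁴⁺] = 3.73.
At 25 °C, E = E° − (0.0592/n) log Q = 0.41 − (0.0592/2)(0.572) = 0.410 − 0.017 = 0.393 V.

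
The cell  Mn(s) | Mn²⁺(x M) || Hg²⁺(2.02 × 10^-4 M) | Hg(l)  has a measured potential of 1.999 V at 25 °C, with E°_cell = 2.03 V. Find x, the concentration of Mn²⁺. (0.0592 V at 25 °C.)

0.0023 M

From the Nernst equation, log Q = n(E° − E)/0.0592 = 2(2.03 − 1.999)/0.0592 = 1.047, so Q = 11.2.
With Q = [Mn²⁺]/[Hg²⁺] and the known concentrations, [Mn²⁺] in the numerator gives [Mn²⁺] = 0.0023 M.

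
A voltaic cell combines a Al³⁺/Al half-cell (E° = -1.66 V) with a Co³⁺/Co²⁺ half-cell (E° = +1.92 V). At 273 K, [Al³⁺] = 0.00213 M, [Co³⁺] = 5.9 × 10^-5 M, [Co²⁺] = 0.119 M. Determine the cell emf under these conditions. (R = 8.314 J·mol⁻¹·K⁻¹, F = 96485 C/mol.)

The Co³⁺/Co²⁺ couple has the higher reduction potential and acts as the cathode, so E°_cell = +1.92 − (-1.66) = 3.58 V.
Balancing electrons gives n = 3; the reaction quotient is Q = [Al³⁺]·[Co²⁺]^3/[Co³⁺]^3 = 1.75 × 10^7.
E = E° − (RT/nF) ln Q = 3.58 − (8.314×273)/(3×96485) × (16.676) = 3.580 − 0.131 = 3.449 V.

3.45 V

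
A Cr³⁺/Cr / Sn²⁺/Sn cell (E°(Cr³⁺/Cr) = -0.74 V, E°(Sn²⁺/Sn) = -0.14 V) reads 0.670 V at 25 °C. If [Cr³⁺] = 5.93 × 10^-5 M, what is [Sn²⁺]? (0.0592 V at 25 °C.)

0.35 M

From the Nernst equation, log Q = n(E° − E)/0.0592 = 6(0.60 − 0.670)/0.0592 = -7.095, so Q = 8.04 × 10^-8.
With Q = [Cr³⁺]^2/[Sn²⁺]^3 and the known concentrations, [Sn²⁺]^3 in the denominator gives [Sn²⁺] = 0.35 M.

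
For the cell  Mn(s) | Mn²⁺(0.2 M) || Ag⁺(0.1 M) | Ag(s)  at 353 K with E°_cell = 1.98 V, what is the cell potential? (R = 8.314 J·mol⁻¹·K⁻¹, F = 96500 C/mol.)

1.93 V

Balancing electrons gives n = 2; the reaction quotient is Q = [Mn²⁺]/[Ag⁺]^2 = 20.0.
E = E° − (RT/nF) ln Q = 1.98 − (8.314×353)/(2×96500) × (2.996) = 1.980 − 0.046 = 1.934 V.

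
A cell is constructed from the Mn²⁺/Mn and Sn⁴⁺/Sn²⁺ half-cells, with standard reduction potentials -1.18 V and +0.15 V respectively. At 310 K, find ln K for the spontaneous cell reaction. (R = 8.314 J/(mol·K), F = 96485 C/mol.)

E°_cell = +0.15 − (-1.18) = 1.33 V, with n = 2 electrons transferred.
At equilibrium E = 0, so the Nernst equation gives ln K = nFE°/RT = (2)(96485)(1.33)/((8.314)(310)) = 99.58.

ln K = 99.6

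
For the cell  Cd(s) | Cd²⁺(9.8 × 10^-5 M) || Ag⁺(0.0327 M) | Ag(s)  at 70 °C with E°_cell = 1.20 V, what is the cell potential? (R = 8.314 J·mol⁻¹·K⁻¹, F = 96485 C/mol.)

1.24 V

Balancing electrons gives n = 2; the reaction quotient is Q = [Cd²⁺]/[Ag⁺]^2 = 0.0916.
E = E° − (RT/nF) ln Q = 1.20 − (8.314×343)/(2×96485) × (-2.390) = 1.200 + 0.035 = 1.235 V.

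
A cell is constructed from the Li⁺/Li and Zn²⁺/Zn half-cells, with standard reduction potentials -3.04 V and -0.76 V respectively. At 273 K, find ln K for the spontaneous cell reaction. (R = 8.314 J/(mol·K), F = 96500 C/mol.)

ln K = 193.9

E°_cell = -0.76 − (-3.04) = 2.28 V, with n = 2 electrons transferred.
At equilibrium E = 0, so the Nernst equation gives ln K = nFE°/RT = (2)(96500)(2.28)/((8.314)(273)) = 193.87.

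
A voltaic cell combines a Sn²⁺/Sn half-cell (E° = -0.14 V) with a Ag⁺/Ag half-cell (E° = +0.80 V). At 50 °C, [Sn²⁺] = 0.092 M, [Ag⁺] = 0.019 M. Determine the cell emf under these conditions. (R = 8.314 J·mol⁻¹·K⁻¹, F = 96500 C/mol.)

0.863 V

The Ag⁺/Ag couple has the higher reduction potential and acts as the cathode, so E°_cell = +0.80 − (-0.14) = 0.94 V.
Balancing electrons gives n = 2; the reaction quotient is Q = [Sn²⁺]/[Ag⁺]^2 = 255.
E = E° − (RT/nF) ln Q = 0.94 − (8.314×323)/(2×96500) × (5.541) = 0.940 − 0.077 = 0.863 V.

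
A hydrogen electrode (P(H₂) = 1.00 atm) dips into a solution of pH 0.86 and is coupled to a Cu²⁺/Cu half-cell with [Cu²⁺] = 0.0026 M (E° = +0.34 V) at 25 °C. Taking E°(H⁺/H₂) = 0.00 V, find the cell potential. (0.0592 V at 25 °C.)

0.31 V

The Cu²⁺/Cu couple is the cathode, so E°_cell = 0.34 V; n = 2.
[H⁺] = 10^(−0.86) = 0.14 M, and Q = [H⁺]^2 / ([Cu²⁺]·P(H₂)) = 7.33.
E = E° − (0.0592/2) log Q = 0.34 − (0.0592/2)(0.865) = 0.314 V.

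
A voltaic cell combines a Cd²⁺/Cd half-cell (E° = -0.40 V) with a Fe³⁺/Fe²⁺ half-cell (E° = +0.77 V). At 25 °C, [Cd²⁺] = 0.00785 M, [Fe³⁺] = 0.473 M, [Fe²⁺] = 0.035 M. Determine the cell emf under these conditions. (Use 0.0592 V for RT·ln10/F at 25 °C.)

1.30 V

The Fe³⁺/Fe²⁺ couple has the higher reduction potential and acts as the cathode, so E°_cell = +0.77 − (-0.40) = 1.17 V.
Balancing electrons gives n = 2; the reaction quotient is Q = [Cd²⁺]·[Fe²⁺]^2/[Fe³⁺]^2 = 4.3 × 10^-5.
At 25 °C, E = E° − (0.0592/n) log Q = 1.17 − (0.0592/2)(-4.367) = 1.170 + 0.129 = 1.299 V.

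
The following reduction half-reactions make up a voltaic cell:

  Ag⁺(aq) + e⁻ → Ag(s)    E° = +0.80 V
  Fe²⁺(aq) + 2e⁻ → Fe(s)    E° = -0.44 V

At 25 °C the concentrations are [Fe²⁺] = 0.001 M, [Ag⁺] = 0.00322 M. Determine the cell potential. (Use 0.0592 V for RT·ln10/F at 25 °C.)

1.18 V

The Ag⁺/Ag couple has the higher reduction potential and acts as the cathode, so E°_cell = +0.80 − (-0.44) = 1.24 V.
Balancing electrons gives n = 2; the reaction quotient is Q = [Fe²⁺]/[Ag⁺]^2 = 96.4.
At 25 °C, E = E° − (0.0592/n) log Q = 1.24 − (0.0592/2)(1.984) = 1.240 − 0.059 = 1.181 V.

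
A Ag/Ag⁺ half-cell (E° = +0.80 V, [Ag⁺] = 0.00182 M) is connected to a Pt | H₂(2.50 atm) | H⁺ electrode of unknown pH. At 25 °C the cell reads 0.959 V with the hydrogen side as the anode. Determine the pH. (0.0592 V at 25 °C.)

pH = 5.23

E°_cell = 0.80 V and n = 2.
log Q = n(E° − E)/0.0592 = 2×(0.80 − 0.959)/0.0592 = -5.372.
With Q = [H⁺]^2 / ([Ag⁺]^2·P(H₂)), solving for [H⁺] gives log[H⁺] = -5.227, so pH = 5.23.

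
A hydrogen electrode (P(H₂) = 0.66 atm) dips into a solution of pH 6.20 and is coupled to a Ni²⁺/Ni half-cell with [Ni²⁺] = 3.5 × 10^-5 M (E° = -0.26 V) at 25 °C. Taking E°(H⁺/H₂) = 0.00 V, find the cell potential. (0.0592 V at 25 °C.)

0.030 V

The hydrogen couple is the cathode, so E°_cell = 0.26 V; n = 2.
[H⁺] = 10^(−6.20) = 6.3 × 10^-7 M, and Q = [Ni²⁺]·P(H₂) / [H⁺]^2 = 5.8 × 10^7.
E = E° − (0.0592/2) log Q = 0.26 − (0.0592/2)(7.764) = 0.030 V.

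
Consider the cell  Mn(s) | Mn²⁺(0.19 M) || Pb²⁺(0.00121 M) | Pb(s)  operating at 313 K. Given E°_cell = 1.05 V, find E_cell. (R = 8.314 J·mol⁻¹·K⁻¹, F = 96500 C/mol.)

Balancing electrons gives n = 2; the reaction quotient is Q = [Mn²⁺]/[Pb²⁺] = 157.
E = E° − (RT/nF) ln Q = 1.05 − (8.314×313)/(2×96500) × (5.056) = 1.050 − 0.068 = 0.982 V.

0.982 V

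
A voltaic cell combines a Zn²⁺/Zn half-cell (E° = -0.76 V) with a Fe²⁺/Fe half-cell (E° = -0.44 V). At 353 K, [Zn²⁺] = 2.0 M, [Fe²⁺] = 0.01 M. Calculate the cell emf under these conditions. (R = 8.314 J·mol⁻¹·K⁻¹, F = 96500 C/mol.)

0.239 V

The Fe²⁺/Fe couple has the higher reduction potential and acts as the cathode, so E°_cell = -0.44 − (-0.76) = 0.32 V.
Balancing electrons gives n = 2; the reaction quotient is Q = [Zn²⁺]/[Fe²⁺] = 200.
E = E° − (RT/nF) ln Q = 0.32 − (8.314×353)/(2×96500) × (5.298) = 0.320 − 0.081 = 0.239 V.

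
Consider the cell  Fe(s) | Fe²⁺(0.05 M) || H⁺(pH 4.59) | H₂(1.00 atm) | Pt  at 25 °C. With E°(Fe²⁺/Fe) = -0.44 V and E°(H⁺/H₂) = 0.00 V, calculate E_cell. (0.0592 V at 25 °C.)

0.21 V

The hydrogen couple is the cathode, so E°_cell = 0.44 V; n = 2.
[H⁺] = 10^(−4.59) = 2.6 × 10^-5 M, and Q = [Fe²⁺]·P(H₂) / [H⁺]^2 = 7.57 × 10^7.
E = E° − (0.0592/2) log Q = 0.44 − (0.0592/2)(7.879) = 0.207 V.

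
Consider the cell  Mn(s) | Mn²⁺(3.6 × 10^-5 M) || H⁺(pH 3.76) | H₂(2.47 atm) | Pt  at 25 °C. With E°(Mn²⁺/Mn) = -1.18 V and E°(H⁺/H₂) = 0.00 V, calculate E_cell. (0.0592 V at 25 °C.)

The hydrogen couple is the cathode, so E°_cell = 1.18 V; n = 2.
[H⁺] = 10^(−3.76) = 1.7 × 10^-4 M, and Q = [Mn²⁺]·P(H₂) / [H⁺]^2 = 2940.
E = E° − (0.0592/2) log Q = 1.18 − (0.0592/2)(3.469) = 1.077 V.

1.08 V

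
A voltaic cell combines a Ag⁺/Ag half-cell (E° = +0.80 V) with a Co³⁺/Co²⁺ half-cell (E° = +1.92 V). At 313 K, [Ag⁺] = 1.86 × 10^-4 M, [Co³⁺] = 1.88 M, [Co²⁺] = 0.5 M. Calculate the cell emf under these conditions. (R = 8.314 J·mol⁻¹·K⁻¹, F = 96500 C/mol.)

The Co³⁺/Co²⁺ couple has the higher reduction potential and acts as the cathode, so E°_cell = +1.92 − (+0.80) = 1.12 V.
Balancing electrons gives n = 1; the reaction quotient is Q = [Ag⁺]·[Co²⁺]/[Co³⁺] = 4.95 × 10^-5.
E = E° − (RT/nF) ln Q = 1.12 − (8.314×313)/(1×96500) × (-9.914) = 1.120 + 0.267 = 1.387 V.

1.39 V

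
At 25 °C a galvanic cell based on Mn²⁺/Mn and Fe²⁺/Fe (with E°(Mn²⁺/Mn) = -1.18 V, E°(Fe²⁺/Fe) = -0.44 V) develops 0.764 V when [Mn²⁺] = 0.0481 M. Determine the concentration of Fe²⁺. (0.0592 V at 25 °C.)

From the Nernst equation, log Q = n(E° − E)/0.0592 = 2(0.74 − 0.764)/0.0592 = -0.811, so Q = 0.155.
With Q = [Mn²⁺]/[Fe²⁺] and the known concentrations, [Fe²⁺] in the denominator gives [Fe²⁺] = 0.31 M.

0.31 M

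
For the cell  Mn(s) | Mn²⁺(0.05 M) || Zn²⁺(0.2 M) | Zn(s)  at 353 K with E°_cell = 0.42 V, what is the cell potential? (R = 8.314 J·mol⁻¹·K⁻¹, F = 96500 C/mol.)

0.441 V

Balancing electrons gives n = 2; the reaction quotient is Q = [Mn²⁺]/[Zn²⁺] = 0.250.
E = E° − (RT/nF) ln Q = 0.42 − (8.314×353)/(2×96500) × (-1.386) = 0.420 + 0.021 = 0.441 V.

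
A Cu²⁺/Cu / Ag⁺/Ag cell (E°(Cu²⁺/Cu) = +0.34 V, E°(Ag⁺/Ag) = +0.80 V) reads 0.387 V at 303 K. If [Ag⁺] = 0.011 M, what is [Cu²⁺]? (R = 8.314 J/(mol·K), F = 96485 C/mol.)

0.032 M

From the Nernst equation, ln Q = nF(E° − E)/RT = 2×96485×(0.46 − 0.387)/(8.314×303) = 5.592, so Q = 268.
With Q = [Cu²⁺]/[Ag⁺]^2 and the known concentrations, [Cu²⁺] in the numerator gives [Cu²⁺] = 0.032 M.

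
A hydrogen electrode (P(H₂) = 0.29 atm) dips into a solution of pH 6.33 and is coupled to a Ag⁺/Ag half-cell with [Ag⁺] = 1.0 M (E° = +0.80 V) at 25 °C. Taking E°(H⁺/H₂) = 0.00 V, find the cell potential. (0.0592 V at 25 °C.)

The Ag⁺/Ag couple is the cathode, so E°_cell = 0.80 V; n = 2.
[H⁺] = 10^(−6.33) = 4.7 × 10^-7 M, and Q = [H⁺]^2 / ([Ag⁺]^2·P(H₂)) = 7.54 × 10^-13.
E = E° − (0.0592/2) log Q = 0.80 − (0.0592/2)(-12.122) = 1.159 V.

1.16 V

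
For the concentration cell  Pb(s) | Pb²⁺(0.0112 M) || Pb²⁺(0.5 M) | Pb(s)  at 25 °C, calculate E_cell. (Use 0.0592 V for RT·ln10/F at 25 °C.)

Both half-cells are Pb²⁺/Pb, so E°_cell = 0. The concentrated side is the cathode; the cell reaction moves Pb²⁺ from high to low concentration with n = 2.
Q = [Pb²⁺]_dilute/[Pb²⁺]_conc = 0.0112/0.5 = 0.0224.
E = 0 − (0.0592/2) log Q = −(0.0592/2)(-1.650) = 0.0488 V.

0.049 V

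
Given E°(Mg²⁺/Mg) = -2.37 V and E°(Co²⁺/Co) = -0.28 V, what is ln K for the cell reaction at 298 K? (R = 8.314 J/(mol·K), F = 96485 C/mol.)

ln K = 162.8

E°_cell = -0.28 − (-2.37) = 2.09 V, with n = 2 electrons transferred.
At equilibrium E = 0, so the Nernst equation gives ln K = nFE°/RT = (2)(96485)(2.09)/((8.314)(298)) = 162.78.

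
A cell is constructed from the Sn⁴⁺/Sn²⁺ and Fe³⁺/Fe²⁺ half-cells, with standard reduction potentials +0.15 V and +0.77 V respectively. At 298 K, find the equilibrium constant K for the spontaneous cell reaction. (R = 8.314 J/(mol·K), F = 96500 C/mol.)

9.4 × 10^20

E°_cell = +0.77 − (+0.15) = 0.62 V, with n = 2 electrons transferred.
At equilibrium E = 0, so the Nernst equation gives ln K = nFE°/RT = (2)(96500)(0.62)/((8.314)(298)) = 48.30.
K = e^48.30 = 9.4 × 10^20.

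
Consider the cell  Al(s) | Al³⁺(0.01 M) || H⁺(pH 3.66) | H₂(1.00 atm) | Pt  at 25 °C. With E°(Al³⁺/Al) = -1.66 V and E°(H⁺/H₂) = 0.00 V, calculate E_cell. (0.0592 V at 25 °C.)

The hydrogen couple is the cathode, so E°_cell = 1.66 V; n = 6.
[H⁺] = 10^(−3.66) = 2.2 × 10^-4 M, and Q = [Al³⁺]^2·P(H₂)^3 / [H⁺]^6 = 9.12 × 10^17.
E = E° − (0.0592/6) log Q = 1.66 − (0.0592/6)(17.960) = 1.483 V.

1.48 V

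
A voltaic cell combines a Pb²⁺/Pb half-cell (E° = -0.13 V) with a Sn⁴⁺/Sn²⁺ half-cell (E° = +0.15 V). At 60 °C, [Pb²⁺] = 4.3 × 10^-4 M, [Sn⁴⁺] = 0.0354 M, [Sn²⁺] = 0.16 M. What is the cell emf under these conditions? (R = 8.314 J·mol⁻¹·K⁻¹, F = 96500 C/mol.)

The Sn⁴⁺/Sn²⁺ couple has the higher reduction potential and acts as the cathode, so E°_cell = +0.15 − (-0.13) = 0.28 V.
Balancing electrons gives n = 2; the reaction quotient is Q = [Pb²⁺]·[Sn²⁺]/[Sn⁴⁺] = 0.00194.
E = E° − (RT/nF) ln Q = 0.28 − (8.314×333)/(2×96500) × (-6.243) = 0.280 + 0.090 = 0.370 V.

0.370 V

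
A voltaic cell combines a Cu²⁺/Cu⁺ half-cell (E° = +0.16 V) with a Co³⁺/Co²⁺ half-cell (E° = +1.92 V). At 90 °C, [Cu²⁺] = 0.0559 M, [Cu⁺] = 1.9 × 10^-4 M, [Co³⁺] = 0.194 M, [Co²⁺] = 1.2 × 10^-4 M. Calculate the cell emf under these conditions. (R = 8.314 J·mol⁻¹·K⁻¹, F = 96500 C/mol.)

The Co³⁺/Co²⁺ couple has the higher reduction potential and acts as the cathode, so E°_cell = +1.92 − (+0.16) = 1.76 V.
Balancing electrons gives n = 1; the reaction quotient is Q = [Cu²⁺]·[Co²⁺]/([Cu⁺]·[Co³⁺]) = 0.182.
E = E° − (RT/nF) ln Q = 1.76 − (8.314×363)/(1×96500) × (-1.704) = 1.760 + 0.053 = 1.813 V.

1.81 V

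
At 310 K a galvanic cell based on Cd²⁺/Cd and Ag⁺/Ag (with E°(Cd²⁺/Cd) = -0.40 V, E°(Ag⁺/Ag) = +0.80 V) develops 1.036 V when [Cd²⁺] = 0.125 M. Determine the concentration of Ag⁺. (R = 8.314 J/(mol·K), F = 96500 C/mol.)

7.6 × 10^-4 M

From the Nernst equation, ln Q = nF(E° − E)/RT = 2×96500×(1.20 − 1.036)/(8.314×310) = 12.281, so Q = 2.16 × 10^5.
With Q = [Cd²⁺]/[Ag⁺]^2 and the known concentrations, [Ag⁺]^2 in the denominator gives [Ag⁺] = 7.6 × 10^-4 M.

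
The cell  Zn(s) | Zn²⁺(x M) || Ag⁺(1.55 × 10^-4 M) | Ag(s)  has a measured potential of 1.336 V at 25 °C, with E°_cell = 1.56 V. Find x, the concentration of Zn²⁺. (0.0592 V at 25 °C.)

From the Nernst equation, log Q = n(E° − E)/0.0592 = 2(1.56 − 1.336)/0.0592 = 7.568, so Q = 3.69 × 10^7.
With Q = [Zn²⁺]/[Ag⁺]^2 and the known concentrations, [Zn²⁺] in the numerator gives [Zn²⁺] = 0.89 M.

0.89 M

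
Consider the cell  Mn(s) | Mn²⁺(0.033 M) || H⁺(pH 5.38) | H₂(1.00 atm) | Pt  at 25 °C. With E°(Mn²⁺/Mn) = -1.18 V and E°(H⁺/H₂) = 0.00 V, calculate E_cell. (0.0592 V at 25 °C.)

0.91 V

The hydrogen couple is the cathode, so E°_cell = 1.18 V; n = 2.
[H⁺] = 10^(−5.38) = 4.2 × 10^-6 M, and Q = [Mn²⁺]·P(H₂) / [H⁺]^2 = 1.9 × 10^9.
E = E° − (0.0592/2) log Q = 1.18 − (0.0592/2)(9.279) = 0.905 V.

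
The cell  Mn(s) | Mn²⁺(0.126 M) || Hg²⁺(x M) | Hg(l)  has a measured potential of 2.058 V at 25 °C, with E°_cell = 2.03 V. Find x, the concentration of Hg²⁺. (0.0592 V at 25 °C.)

From the Nernst equation, log Q = n(E° − E)/0.0592 = 2(2.03 − 2.058)/0.0592 = -0.946, so Q = 0.113.
With Q = [Mn²⁺]/[Hg²⁺] and the known concentrations, [Hg²⁺] in the denominator gives [Hg²⁺] = 1.1 M.

1.1 M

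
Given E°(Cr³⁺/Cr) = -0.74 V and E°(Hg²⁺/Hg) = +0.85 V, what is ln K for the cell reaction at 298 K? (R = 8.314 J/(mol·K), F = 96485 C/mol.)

ln K = 371.5

E°_cell = +0.85 − (-0.74) = 1.59 V, with n = 6 electrons transferred.
At equilibrium E = 0, so the Nernst equation gives ln K = nFE°/RT = (6)(96485)(1.59)/((8.314)(298)) = 371.52.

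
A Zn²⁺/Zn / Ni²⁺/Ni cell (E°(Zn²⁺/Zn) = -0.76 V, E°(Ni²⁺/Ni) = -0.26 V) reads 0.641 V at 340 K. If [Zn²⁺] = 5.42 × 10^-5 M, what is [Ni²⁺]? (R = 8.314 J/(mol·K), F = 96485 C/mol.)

0.82 M

From the Nernst equation, ln Q = nF(E° − E)/RT = 2×96485×(0.50 − 0.641)/(8.314×340) = -9.625, so Q = 6.6 × 10^-5.
With Q = [Zn²⁺]/[Ni²⁺] and the known concentrations, [Ni²⁺] in the denominator gives [Ni²⁺] = 0.82 M.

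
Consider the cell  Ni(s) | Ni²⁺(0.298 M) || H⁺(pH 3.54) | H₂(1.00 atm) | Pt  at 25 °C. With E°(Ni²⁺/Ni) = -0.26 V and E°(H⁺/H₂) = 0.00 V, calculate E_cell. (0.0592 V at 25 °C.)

0.066 V

The hydrogen couple is the cathode, so E°_cell = 0.26 V; n = 2.
[H⁺] = 10^(−3.54) = 2.9 × 10^-4 M, and Q = [Ni²⁺]·P(H₂) / [H⁺]^2 = 3.58 × 10^6.
E = E° − (0.0592/2) log Q = 0.26 − (0.0592/2)(6.554) = 0.066 V.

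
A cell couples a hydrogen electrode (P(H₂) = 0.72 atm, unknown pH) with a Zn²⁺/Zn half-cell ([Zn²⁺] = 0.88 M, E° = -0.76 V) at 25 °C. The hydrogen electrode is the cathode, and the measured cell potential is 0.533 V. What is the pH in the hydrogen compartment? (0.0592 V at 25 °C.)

E°_cell = 0.76 V and n = 2.
log Q = n(E° − E)/0.0592 = 2×(0.76 − 0.533)/0.0592 = 7.669.
With Q = [Zn²⁺]·P(H₂) / [H⁺]^2, solving for [H⁺] gives log[H⁺] = -3.934, so pH = 3.93.

pH = 3.93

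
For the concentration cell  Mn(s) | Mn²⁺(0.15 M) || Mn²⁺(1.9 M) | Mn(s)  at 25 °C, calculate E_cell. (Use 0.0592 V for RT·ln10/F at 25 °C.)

0.033 V

Both half-cells are Mn²⁺/Mn, so E°_cell = 0. The concentrated side is the cathode; the cell reaction moves Mn²⁺ from high to low concentration with n = 2.
Q = [Mn²⁺]_dilute/[Mn²⁺]_conc = 0.15/1.9 = 0.0789.
E = 0 − (0.0592/2) log Q = −(0.0592/2)(-1.103) = 0.0326 V.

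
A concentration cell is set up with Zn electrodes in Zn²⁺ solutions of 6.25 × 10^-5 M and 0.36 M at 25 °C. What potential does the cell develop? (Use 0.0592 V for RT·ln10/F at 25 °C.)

0.11 V

Both half-cells are Zn²⁺/Zn, so E°_cell = 0. The concentrated side is the cathode; the cell reaction moves Zn²⁺ from high to low concentration with n = 2.
Q = [Zn²⁺]_dilute/[Zn²⁺]_conc = 6.25 × 10^-5/0.36 = 1.74 × 10^-4.
E = 0 − (0.0592/2) log Q = −(0.0592/2)(-3.760) = 0.1113 V.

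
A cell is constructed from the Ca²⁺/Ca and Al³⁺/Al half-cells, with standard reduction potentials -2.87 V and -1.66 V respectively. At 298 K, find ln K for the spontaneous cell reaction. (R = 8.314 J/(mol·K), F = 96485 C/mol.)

E°_cell = -1.66 − (-2.87) = 1.21 V, with n = 6 electrons transferred.
At equilibrium E = 0, so the Nernst equation gives ln K = nFE°/RT = (6)(96485)(1.21)/((8.314)(298)) = 282.73.

ln K = 282.7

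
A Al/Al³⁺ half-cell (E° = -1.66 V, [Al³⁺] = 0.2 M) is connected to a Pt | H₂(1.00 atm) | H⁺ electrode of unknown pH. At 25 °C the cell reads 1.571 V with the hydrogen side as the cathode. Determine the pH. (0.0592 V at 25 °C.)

E°_cell = 1.66 V and n = 6.
log Q = n(E° − E)/0.0592 = 6×(1.66 − 1.571)/0.0592 = 9.020.
With Q = [Al³⁺]^2·P(H₂)^3 / [H⁺]^6, solving for [H⁺] gives log[H⁺] = -1.736, so pH = 1.74.

pH = 1.74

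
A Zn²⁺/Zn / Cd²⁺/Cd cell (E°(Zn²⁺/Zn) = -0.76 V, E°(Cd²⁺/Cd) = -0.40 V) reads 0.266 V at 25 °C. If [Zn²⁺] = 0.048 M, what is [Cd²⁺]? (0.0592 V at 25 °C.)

From the Nernst equation, log Q = n(E° − E)/0.0592 = 2(0.36 − 0.266)/0.0592 = 3.176, so Q = 1500.
With Q = [Zn²⁺]/[Cd²⁺] and the known concentrations, [Cd²⁺] in the denominator gives [Cd²⁺] = 3.2 × 10^-5 M.

3.2 × 10^-5 M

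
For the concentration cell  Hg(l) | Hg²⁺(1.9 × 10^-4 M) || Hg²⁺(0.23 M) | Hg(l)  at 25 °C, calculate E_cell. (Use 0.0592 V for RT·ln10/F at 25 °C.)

0.091 V

Both half-cells are Hg²⁺/Hg, so E°_cell = 0. The concentrated side is the cathode; the cell reaction moves Hg²⁺ from high to low concentration with n = 2.
Q = [Hg²⁺]_dilute/[Hg²⁺]_conc = 1.9 × 10^-4/0.23 = 8.26 × 10^-4.
E = 0 − (0.0592/2) log Q = −(0.0592/2)(-3.083) = 0.0913 V.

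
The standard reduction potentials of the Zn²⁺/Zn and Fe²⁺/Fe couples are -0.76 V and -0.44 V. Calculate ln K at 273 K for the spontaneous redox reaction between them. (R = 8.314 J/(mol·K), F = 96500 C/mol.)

ln K = 27.2

E°_cell = -0.44 − (-0.76) = 0.32 V, with n = 2 electrons transferred.
At equilibrium E = 0, so the Nernst equation gives ln K = nFE°/RT = (2)(96500)(0.32)/((8.314)(273)) = 27.21.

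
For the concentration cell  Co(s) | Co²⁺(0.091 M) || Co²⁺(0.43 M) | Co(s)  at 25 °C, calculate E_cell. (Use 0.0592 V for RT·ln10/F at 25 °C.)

Both half-cells are Co²⁺/Co, so E°_cell = 0. The concentrated side is the cathode; the cell reaction moves Co²⁺ from high to low concentration with n = 2.
Q = [Co²⁺]_dilute/[Co²⁺]_conc = 0.091/0.43 = 0.212.
E = 0 − (0.0592/2) log Q = −(0.0592/2)(-0.674) = 0.0200 V.

0.020 V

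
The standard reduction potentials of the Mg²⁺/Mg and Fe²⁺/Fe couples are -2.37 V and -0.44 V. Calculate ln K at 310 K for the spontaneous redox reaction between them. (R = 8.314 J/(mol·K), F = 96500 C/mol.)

E°_cell = -0.44 − (-2.37) = 1.93 V, with n = 2 electrons transferred.
At equilibrium E = 0, so the Nernst equation gives ln K = nFE°/RT = (2)(96500)(1.93)/((8.314)(310)) = 144.52.

ln K = 144.5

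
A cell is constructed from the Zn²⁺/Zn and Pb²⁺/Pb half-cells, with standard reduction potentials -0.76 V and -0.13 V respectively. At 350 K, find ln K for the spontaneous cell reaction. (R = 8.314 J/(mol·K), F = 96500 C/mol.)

ln K = 41.8

E°_cell = -0.13 − (-0.76) = 0.63 V, with n = 2 electrons transferred.
At equilibrium E = 0, so the Nernst equation gives ln K = nFE°/RT = (2)(96500)(0.63)/((8.314)(350)) = 41.78.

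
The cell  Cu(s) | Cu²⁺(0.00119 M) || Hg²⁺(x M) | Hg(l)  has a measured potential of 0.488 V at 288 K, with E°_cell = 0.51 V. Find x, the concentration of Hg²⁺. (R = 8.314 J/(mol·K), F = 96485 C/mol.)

2 × 10^-4 M

From the Nernst equation, ln Q = nF(E° − E)/RT = 2×96485×(0.51 − 0.488)/(8.314×288) = 1.773, so Q = 5.89.
With Q = [Cu²⁺]/[Hg²⁺] and the known concentrations, [Hg²⁺] in the denominator gives [Hg²⁺] = 2 × 10^-4 M.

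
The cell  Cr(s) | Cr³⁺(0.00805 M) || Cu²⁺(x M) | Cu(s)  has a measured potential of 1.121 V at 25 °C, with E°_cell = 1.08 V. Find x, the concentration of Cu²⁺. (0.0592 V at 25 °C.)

From the Nernst equation, log Q = n(E° − E)/0.0592 = 6(1.08 − 1.121)/0.0592 = -4.155, so Q = 6.99 × 10^-5.
With Q = [Cr³⁺]^2/[Cu²⁺]^3 and the known concentrations, [Cu²⁺]^3 in the denominator gives [Cu²⁺] = 0.97 M.

0.97 M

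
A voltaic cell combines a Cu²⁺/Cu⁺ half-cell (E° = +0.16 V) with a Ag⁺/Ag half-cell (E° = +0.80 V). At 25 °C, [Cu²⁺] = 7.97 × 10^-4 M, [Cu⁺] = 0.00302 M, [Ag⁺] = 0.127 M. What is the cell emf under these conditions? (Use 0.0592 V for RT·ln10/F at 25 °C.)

The Ag⁺/Ag couple has the higher reduction potential and acts as the cathode, so E°_cell = +0.80 − (+0.16) = 0.64 V.
Balancing electrons gives n = 1; the reaction quotient is Q = [Cu²⁺]/([Cu⁺]·[Ag⁺]) = 2.08.
At 25 °C, E = E° − (0.0592/n) log Q = 0.64 − (0.0592/1)(0.318) = 0.640 − 0.019 = 0.621 V.

0.621 V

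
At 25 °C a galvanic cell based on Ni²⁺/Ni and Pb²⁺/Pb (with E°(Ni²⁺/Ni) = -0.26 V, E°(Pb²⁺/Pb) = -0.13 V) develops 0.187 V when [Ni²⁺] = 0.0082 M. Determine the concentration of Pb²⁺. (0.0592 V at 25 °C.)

From the Nernst equation, log Q = n(E° − E)/0.0592 = 2(0.13 − 0.187)/0.0592 = -1.926, so Q = 0.0119.
With Q = [Ni²⁺]/[Pb²⁺] and the known concentrations, [Pb²⁺] in the denominator gives [Pb²⁺] = 0.69 M.

0.69 M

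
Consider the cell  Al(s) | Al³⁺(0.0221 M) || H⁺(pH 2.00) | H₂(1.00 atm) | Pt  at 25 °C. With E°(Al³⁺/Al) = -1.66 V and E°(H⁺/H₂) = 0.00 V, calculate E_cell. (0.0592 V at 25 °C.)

1.57 V

The hydrogen couple is the cathode, so E°_cell = 1.66 V; n = 6.
[H⁺] = 10^(−2.00) = 0.010 M, and Q = [Al³⁺]^2·P(H₂)^3 / [H⁺]^6 = 4.88 × 10^8.
E = E° − (0.0592/6) log Q = 1.66 − (0.0592/6)(8.689) = 1.574 V.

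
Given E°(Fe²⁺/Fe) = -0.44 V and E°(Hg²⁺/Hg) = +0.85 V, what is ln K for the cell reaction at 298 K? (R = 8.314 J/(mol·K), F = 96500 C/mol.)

E°_cell = +0.85 − (-0.44) = 1.29 V, with n = 2 electrons transferred.
At equilibrium E = 0, so the Nernst equation gives ln K = nFE°/RT = (2)(96500)(1.29)/((8.314)(298)) = 100.49.

ln K = 100.5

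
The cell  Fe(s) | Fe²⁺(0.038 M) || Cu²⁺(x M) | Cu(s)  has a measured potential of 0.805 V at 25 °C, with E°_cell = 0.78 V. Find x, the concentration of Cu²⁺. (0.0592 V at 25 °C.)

From the Nernst equation, log Q = n(E° − E)/0.0592 = 2(0.78 − 0.805)/0.0592 = -0.845, so Q = 0.143.
With Q = [Fe²⁺]/[Cu²⁺] and the known concentrations, [Cu²⁺] in the denominator gives [Cu²⁺] = 0.27 M.

0.27 M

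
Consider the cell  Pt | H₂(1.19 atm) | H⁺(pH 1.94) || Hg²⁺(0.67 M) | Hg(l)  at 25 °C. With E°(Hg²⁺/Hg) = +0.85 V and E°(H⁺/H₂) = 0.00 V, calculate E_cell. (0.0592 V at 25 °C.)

0.96 V

The Hg²⁺/Hg couple is the cathode, so E°_cell = 0.85 V; n = 2.
[H⁺] = 10^(−1.94) = 0.011 M, and Q = [H⁺]^2 / ([Hg²⁺]·P(H₂)) = 1.65 × 10^-4.
E = E° − (0.0592/2) log Q = 0.85 − (0.0592/2)(-3.782) = 0.962 V.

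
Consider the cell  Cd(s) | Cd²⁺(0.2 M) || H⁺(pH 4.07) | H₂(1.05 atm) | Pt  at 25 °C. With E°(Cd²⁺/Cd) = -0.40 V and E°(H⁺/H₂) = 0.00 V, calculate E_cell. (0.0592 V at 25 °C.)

0.18 V

The hydrogen couple is the cathode, so E°_cell = 0.40 V; n = 2.
[H⁺] = 10^(−4.07) = 8.5 × 10^-5 M, and Q = [Cd²⁺]·P(H₂) / [H⁺]^2 = 2.9 × 10^7.
E = E° − (0.0592/2) log Q = 0.40 − (0.0592/2)(7.462) = 0.179 V.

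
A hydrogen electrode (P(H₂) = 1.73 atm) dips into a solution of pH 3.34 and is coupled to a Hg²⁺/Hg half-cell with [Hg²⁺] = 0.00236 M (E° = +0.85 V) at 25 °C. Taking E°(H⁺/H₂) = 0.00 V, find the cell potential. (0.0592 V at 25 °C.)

The Hg²⁺/Hg couple is the cathode, so E°_cell = 0.85 V; n = 2.
[H⁺] = 10^(−3.34) = 4.6 × 10^-4 M, and Q = [H⁺]^2 / ([Hg²⁺]·P(H₂)) = 5.12 × 10^-5.
E = E° − (0.0592/2) log Q = 0.85 − (0.0592/2)(-4.291) = 0.977 V.

0.98 V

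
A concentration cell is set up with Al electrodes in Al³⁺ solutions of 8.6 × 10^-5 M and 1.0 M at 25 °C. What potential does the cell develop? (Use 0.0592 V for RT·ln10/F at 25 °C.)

0.080 V

Both half-cells are Al³⁺/Al, so E°_cell = 0. The concentrated side is the cathode; the cell reaction moves Al³⁺ from high to low concentration with n = 3.
Q = [Al³⁺]_dilute/[Al³⁺]_conc = 8.6 × 10^-5/1.0 = 8.6 × 10^-5.
E = 0 − (0.0592/3) log Q = −(0.0592/3)(-4.066) = 0.0802 V.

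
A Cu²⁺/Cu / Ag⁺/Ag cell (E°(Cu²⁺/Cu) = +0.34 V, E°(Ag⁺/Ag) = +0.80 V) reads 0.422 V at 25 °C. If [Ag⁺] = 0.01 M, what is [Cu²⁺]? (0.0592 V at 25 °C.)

From the Nernst equation, log Q = n(E° − E)/0.0592 = 2(0.46 − 0.422)/0.0592 = 1.284, so Q = 19.2.
With Q = [Cu²⁺]/[Ag⁺]^2 and the known concentrations, [Cu²⁺] in the numerator gives [Cu²⁺] = 0.0019 M.

0.0019 M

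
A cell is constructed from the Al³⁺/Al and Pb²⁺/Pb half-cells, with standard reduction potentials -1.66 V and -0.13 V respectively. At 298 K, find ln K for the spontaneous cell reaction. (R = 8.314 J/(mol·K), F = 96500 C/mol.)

ln K = 357.6

E°_cell = -0.13 − (-1.66) = 1.53 V, with n = 6 electrons transferred.
At equilibrium E = 0, so the Nernst equation gives ln K = nFE°/RT = (6)(96500)(1.53)/((8.314)(298)) = 357.56.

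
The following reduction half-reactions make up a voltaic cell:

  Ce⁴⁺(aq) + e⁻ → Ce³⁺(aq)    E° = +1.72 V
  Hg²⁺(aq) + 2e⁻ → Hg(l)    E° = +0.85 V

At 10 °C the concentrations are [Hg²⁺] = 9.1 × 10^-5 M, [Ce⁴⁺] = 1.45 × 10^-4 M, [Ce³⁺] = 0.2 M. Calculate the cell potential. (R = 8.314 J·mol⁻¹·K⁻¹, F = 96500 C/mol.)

The Ce⁴⁺/Ce³⁺ couple has the higher reduction potential and acts as the cathode, so E°_cell = +1.72 − (+0.85) = 0.87 V.
Balancing electrons gives n = 2; the reaction quotient is Q = [Hg²⁺]·[Ce³⁺]^2/[Ce⁴⁺]^2 = 173.
E = E° − (RT/nF) ln Q = 0.87 − (8.314×283)/(2×96500) × (5.154) = 0.870 − 0.063 = 0.807 V.

0.807 V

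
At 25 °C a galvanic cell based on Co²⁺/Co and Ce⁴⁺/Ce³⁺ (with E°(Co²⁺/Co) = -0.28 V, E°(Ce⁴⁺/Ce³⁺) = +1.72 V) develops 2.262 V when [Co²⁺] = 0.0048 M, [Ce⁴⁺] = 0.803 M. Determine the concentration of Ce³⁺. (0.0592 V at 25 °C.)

From the Nernst equation, log Q = n(E° − E)/0.0592 = 2(2.00 − 2.262)/0.0592 = -8.851, so Q = 1.41 × 10^-9.
With Q = [Co²⁺]·[Ce³⁺]^2/[Ce⁴⁺]^2 and the known concentrations, [Ce³⁺]^2 in the numerator gives [Ce³⁺] = 4.3 × 10^-4 M.

4.3 × 10^-4 M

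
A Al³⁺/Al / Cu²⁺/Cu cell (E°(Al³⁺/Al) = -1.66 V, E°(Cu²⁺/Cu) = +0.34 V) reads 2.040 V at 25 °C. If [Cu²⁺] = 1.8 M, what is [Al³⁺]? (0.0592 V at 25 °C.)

From the Nernst equation, log Q = n(E° − E)/0.0592 = 6(2.00 − 2.040)/0.0592 = -4.054, so Q = 8.83 × 10^-5.
With Q = [Al³⁺]^2/[Cu²⁺]^3 and the known concentrations, [Al³⁺]^2 in the numerator gives [Al³⁺] = 0.023 M.

0.023 M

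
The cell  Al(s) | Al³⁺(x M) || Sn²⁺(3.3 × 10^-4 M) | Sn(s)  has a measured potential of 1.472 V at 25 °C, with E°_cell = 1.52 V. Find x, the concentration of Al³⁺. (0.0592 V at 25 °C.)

0.0016 M

From the Nernst equation, log Q = n(E° − E)/0.0592 = 6(1.52 − 1.472)/0.0592 = 4.865, so Q = 7.33 × 10^4.
With Q = [Al³⁺]^2/[Sn²⁺]^3 and the known concentrations, [Al³⁺]^2 in the numerator gives [Al³⁺] = 0.0016 M.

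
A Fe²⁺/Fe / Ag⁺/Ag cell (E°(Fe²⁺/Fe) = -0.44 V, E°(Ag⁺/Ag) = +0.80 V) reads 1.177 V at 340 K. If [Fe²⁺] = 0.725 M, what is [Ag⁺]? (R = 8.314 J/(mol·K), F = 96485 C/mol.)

0.099 M

From the Nernst equation, ln Q = nF(E° − E)/RT = 2×96485×(1.24 − 1.177)/(8.314×340) = 4.301, so Q = 73.8.
With Q = [Fe²⁺]/[Ag⁺]^2 and the known concentrations, [Ag⁺]^2 in the denominator gives [Ag⁺] = 0.099 M.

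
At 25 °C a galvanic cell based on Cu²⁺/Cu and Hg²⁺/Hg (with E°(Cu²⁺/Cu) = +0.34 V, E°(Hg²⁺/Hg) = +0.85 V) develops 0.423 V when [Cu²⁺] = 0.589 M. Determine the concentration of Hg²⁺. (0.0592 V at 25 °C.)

6.8 × 10^-4 M

From the Nernst equation, log Q = n(E° − E)/0.0592 = 2(0.51 − 0.423)/0.0592 = 2.939, so Q = 869.
With Q = [Cu²⁺]/[Hg²⁺] and the known concentrations, [Hg²⁺] in the denominator gives [Hg²⁺] = 6.8 × 10^-4 M.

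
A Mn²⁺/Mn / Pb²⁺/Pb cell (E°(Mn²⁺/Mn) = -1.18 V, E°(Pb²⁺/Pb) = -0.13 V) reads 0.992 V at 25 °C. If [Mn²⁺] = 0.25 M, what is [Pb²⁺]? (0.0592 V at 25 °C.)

From the Nernst equation, log Q = n(E° − E)/0.0592 = 2(1.05 − 0.992)/0.0592 = 1.959, so Q = 91.1.
With Q = [Mn²⁺]/[Pb²⁺] and the known concentrations, [Pb²⁺] in the denominator gives [Pb²⁺] = 0.0027 M.

0.0027 M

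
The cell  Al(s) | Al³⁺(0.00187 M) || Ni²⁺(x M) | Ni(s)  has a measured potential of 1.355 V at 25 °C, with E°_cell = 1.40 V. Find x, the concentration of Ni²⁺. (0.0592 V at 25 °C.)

From the Nernst equation, log Q = n(E° − E)/0.0592 = 6(1.40 − 1.355)/0.0592 = 4.561, so Q = 3.64 × 10^4.
With Q = [Al³⁺]^2/[Ni²⁺]^3 and the known concentrations, [Ni²⁺]^3 in the denominator gives [Ni²⁺] = 4.6 × 10^-4 M.

4.6 × 10^-4 M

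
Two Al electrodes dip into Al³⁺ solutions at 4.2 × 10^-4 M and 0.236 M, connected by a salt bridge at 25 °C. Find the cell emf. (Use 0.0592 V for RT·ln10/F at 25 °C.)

Both half-cells are Al³⁺/Al, so E°_cell = 0. The concentrated side is the cathode; the cell reaction moves Al³⁺ from high to low concentration with n = 3.
Q = [Al³⁺]_dilute/[Al³⁺]_conc = 4.2 × 10^-4/0.236 = 0.00178.
E = 0 − (0.0592/3) log Q = −(0.0592/3)(-2.750) = 0.0543 V.

0.054 V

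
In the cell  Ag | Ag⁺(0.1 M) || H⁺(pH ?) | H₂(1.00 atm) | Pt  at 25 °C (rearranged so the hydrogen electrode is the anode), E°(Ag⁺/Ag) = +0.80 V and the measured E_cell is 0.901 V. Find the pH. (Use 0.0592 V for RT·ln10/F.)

E°_cell = 0.80 V and n = 2.
log Q = n(E° − E)/0.0592 = 2×(0.80 − 0.901)/0.0592 = -3.412.
With Q = [H⁺]^2 / ([Ag⁺]^2·P(H₂)), solving for [H⁺] gives log[H⁺] = -2.706, so pH = 2.71.

pH = 2.71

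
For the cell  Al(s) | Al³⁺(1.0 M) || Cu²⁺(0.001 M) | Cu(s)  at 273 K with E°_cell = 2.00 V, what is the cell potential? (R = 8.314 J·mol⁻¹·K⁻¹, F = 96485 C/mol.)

Balancing electrons gives n = 6; the reaction quotient is Q = [Al³⁺]^2/[Cu²⁺]^3 = 1 × 10^9.
E = E° − (RT/nF) ln Q = 2.00 − (8.314×273)/(6×96485) × (20.723) = 2.000 − 0.081 = 1.919 V.

1.92 V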